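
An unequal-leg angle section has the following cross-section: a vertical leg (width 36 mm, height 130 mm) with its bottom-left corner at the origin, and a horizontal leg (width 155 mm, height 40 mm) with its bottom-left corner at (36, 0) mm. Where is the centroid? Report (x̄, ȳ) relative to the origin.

vertical leg: A = 36 × 130 = 4680.00, centroid at (18.00, 65.00).
horizontal leg: A = 155 × 40 = 6200.00, centroid at (113.50, 20.00).
ΣA = 10880.00 mm², ΣAx̄ = 787940.00 mm³, ΣAȳ = 428200.00 mm³.
x̄ = 787940.00/10880.00 = 72.42 mm; ȳ = 428200.00/10880.00 = 39.36 mm.

x̄ = 72.42 mm, ȳ = 39.36 mm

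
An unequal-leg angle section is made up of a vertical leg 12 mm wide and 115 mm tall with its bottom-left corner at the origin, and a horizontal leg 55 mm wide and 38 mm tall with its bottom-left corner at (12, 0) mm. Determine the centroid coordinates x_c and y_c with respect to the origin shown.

x_c = 26.18 mm, y_c = 34.31 mm

vertical leg: A = 12 × 115 = 1380.00, centroid at (6.00, 57.50).
horizontal leg: A = 55 × 38 = 2090.00, centroid at (39.50, 19.00).
ΣA = 3470.00 mm², ΣAx_c = 90835.00 mm³, ΣAy_c = 119060.00 mm³.
x_c = 90835.00/3470.00 = 26.18 mm; y_c = 119060.00/3470.00 = 34.31 mm.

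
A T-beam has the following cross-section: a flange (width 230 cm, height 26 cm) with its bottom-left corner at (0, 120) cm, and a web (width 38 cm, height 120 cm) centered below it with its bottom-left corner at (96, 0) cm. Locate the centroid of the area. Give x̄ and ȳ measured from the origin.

x̄ = 115.00 cm, ȳ = 101.42 cm

web: A = 38 × 120 = 4560.00, centroid at (115.00, 60.00).
flange: A = 230 × 26 = 5980.00, centroid at (115.00, 133.00).
ΣA = 10540.00 cm²
ΣAx̄ = (4560.00)(115.00) + (5980.00)(115.00) = 1212100.00 cm³
ΣAȳ = (4560.00)(60.00) + (5980.00)(133.00) = 1068940.00 cm³
x̄ = 1212100.00 / 10540.00 = 115.00 cm
ȳ = 1068940.00 / 10540.00 = 101.42 cm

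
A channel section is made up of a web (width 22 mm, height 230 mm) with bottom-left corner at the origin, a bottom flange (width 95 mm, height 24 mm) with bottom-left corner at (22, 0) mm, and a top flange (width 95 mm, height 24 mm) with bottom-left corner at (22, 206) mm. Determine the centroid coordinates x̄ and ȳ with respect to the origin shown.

x̄ = 38.73 mm, ȳ = 115.00 mm

Part | A | x̄ᵢ | ȳᵢ | A·x̄ᵢ | A·ȳᵢ
web | 5060.00 | 11.00 | 115.00 | 55660.00 | 581900.00
bottom flange | 2280.00 | 69.50 | 12.00 | 158460.00 | 27360.00
top flange | 2280.00 | 69.50 | 218.00 | 158460.00 | 497040.00
Σ | 9620.00 |  |  | 372580.00 | 1106300.00
x̄ = 372580.00 / 9620.00 = 38.73 mm
ȳ = 1106300.00 / 9620.00 = 115.00 mm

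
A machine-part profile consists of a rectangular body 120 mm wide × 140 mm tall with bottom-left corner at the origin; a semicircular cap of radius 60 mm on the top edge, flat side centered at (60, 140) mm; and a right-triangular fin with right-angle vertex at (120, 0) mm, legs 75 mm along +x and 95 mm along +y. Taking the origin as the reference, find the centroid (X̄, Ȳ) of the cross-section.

X̄ = 71.64 mm, Ȳ = 85.50 mm

rectangular body: A = 120 × 140 = 16800.00, centroid at (60.00, 70.00).
semicircular top: A = ½π·60² = 5654.87, centroid at (60.00, 165.46).
triangular fin: A = ½·75·95 = 3562.50, centroid at (145.00, 31.67).
ΣA = 26017.37 mm², ΣAX̄ = 1863854.51 mm³, ΣAȲ = 2224493.85 mm³.
X̄ = 1863854.51/26017.37 = 71.64 mm; Ȳ = 2224493.85/26017.37 = 85.50 mm.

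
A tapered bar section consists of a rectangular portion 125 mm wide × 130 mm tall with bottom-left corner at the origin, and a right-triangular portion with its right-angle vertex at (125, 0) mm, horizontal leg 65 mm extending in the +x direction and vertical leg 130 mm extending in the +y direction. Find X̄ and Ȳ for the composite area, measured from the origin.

rectangular portion: A = 125 × 130 = 16250.00, centroid at (62.50, 65.00).
triangular portion: A = ½·65·130 = 4225.00, centroid at (146.67, 43.33).
ΣA = 20475.00 mm², ΣAX̄ = 1635291.67 mm³, ΣAȲ = 1239333.33 mm³.
X̄ = 1635291.67/20475.00 = 79.87 mm; Ȳ = 1239333.33/20475.00 = 60.53 mm.

X̄ = 79.87 mm, Ȳ = 60.53 mm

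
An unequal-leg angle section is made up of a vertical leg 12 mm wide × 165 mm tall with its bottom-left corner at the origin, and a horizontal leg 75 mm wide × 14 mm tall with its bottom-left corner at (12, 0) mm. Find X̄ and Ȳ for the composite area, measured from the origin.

vertical leg: A = 12 × 165 = 1980.00, centroid at (6.00, 82.50).
horizontal leg: A = 75 × 14 = 1050.00, centroid at (49.50, 7.00).
ΣA = 3030.00 mm²
ΣAX̄ = (1980.00)(6.00) + (1050.00)(49.50) = 63855.00 mm³
ΣAȲ = (1980.00)(82.50) + (1050.00)(7.00) = 170700.00 mm³
X̄ = 63855.00 / 3030.00 = 21.07 mm
Ȳ = 170700.00 / 3030.00 = 56.34 mm

X̄ = 21.07 mm, Ȳ = 56.34 mm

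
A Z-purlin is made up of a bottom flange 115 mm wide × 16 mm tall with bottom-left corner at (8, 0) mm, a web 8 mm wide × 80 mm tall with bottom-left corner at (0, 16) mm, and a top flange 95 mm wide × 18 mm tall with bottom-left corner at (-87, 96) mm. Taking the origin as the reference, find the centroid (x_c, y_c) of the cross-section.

Part | A | x̄ᵢ | ȳᵢ | A·x̄ᵢ | A·ȳᵢ
bottom flange | 1840.00 | 65.50 | 8.00 | 120520.00 | 14720.00
web | 640.00 | 4.00 | 56.00 | 2560.00 | 35840.00
top flange | 1710.00 | -39.50 | 105.00 | -67545.00 | 179550.00
Σ | 4190.00 |  |  | 55535.00 | 230110.00
x_c = 55535.00 / 4190.00 = 13.25 mm
y_c = 230110.00 / 4190.00 = 54.92 mm

x_c = 13.25 mm, y_c = 54.92 mm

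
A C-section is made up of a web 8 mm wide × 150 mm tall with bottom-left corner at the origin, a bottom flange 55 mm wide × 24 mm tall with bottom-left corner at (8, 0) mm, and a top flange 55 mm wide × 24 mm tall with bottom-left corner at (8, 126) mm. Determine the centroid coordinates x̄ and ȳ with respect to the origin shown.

web: A = 8 × 150 = 1200.00, centroid at (4.00, 75.00).
bottom flange: A = 55 × 24 = 1320.00, centroid at (35.50, 12.00).
top flange: A = 55 × 24 = 1320.00, centroid at (35.50, 138.00).
ΣA = 3840.00 mm², ΣAx̄ = 98520.00 mm³, ΣAȳ = 288000.00 mm³.
x̄ = 98520.00/3840.00 = 25.66 mm; ȳ = 288000.00/3840.00 = 75.00 mm.

x̄ = 25.66 mm, ȳ = 75.00 mm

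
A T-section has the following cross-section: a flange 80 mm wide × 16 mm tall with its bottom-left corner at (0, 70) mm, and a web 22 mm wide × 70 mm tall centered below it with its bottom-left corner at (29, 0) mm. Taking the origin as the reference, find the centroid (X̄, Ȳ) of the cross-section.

web: A = 22 × 70 = 1540.00, centroid at (40.00, 35.00).
flange: A = 80 × 16 = 1280.00, centroid at (40.00, 78.00).
ΣA = 2820.00 mm², ΣAX̄ = 112800.00 mm³, ΣAȲ = 153740.00 mm³.
X̄ = 112800.00/2820.00 = 40.00 mm; Ȳ = 153740.00/2820.00 = 54.52 mm.

X̄ = 40.00 mm, Ȳ = 54.52 mm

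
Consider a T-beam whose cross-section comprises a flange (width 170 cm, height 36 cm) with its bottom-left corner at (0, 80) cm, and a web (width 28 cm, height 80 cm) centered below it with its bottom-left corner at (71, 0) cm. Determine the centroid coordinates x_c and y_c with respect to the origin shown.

x_c = 85.00 cm, y_c = 82.46 cm

web: A = 28 × 80 = 2240.00, centroid at (85.00, 40.00).
flange: A = 170 × 36 = 6120.00, centroid at (85.00, 98.00).
ΣA = 8360.00 cm², ΣAx_c = 710600.00 cm³, ΣAy_c = 689360.00 cm³.
x_c = 710600.00/8360.00 = 85.00 cm; y_c = 689360.00/8360.00 = 82.46 cm.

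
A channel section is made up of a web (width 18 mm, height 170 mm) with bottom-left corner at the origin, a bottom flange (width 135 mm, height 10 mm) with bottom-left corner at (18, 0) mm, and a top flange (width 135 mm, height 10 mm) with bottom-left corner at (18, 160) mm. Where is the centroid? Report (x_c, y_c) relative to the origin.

web: A = 18 × 170 = 3060.00, centroid at (9.00, 85.00).
bottom flange: A = 135 × 10 = 1350.00, centroid at (85.50, 5.00).
top flange: A = 135 × 10 = 1350.00, centroid at (85.50, 165.00).
ΣA = 5760.00 mm²
ΣAx_c = (3060.00)(9.00) + (1350.00)(85.50) + (1350.00)(85.50) = 258390.00 mm³
ΣAy_c = (3060.00)(85.00) + (1350.00)(5.00) + (1350.00)(165.00) = 489600.00 mm³
x_c = 258390.00 / 5760.00 = 44.86 mm
y_c = 489600.00 / 5760.00 = 85.00 mm

x_c = 44.86 mm, y_c = 85.00 mm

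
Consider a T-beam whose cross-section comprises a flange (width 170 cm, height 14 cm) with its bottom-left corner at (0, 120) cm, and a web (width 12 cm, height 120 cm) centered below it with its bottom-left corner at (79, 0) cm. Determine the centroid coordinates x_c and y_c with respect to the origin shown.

web: A = 12 × 120 = 1440.00, centroid at (85.00, 60.00).
flange: A = 170 × 14 = 2380.00, centroid at (85.00, 127.00).
ΣA = 3820.00 cm², ΣAx_c = 324700.00 cm³, ΣAy_c = 388660.00 cm³.
x_c = 324700.00/3820.00 = 85.00 cm; y_c = 388660.00/3820.00 = 101.74 cm.

x_c = 85.00 cm, y_c = 101.74 cm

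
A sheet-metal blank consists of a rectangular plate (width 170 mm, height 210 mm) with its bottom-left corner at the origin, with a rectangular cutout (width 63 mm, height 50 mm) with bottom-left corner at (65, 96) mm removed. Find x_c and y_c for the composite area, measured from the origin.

x_c = 83.89 mm, y_c = 103.45 mm

plate: A = 170 × 210 = 35700.00, centroid at (85.00, 105.00).
hole: A = −(63 × 50) = -3150.00, centroid at (96.50, 121.00).
ΣA = 32550.00 mm²
ΣAx_c = (35700.00)(85.00) + (-3150.00)(96.50) = 2730525.00 mm³
ΣAy_c = (35700.00)(105.00) + (-3150.00)(121.00) = 3367350.00 mm³
x_c = 2730525.00 / 32550.00 = 83.89 mm
y_c = 3367350.00 / 32550.00 = 103.45 mm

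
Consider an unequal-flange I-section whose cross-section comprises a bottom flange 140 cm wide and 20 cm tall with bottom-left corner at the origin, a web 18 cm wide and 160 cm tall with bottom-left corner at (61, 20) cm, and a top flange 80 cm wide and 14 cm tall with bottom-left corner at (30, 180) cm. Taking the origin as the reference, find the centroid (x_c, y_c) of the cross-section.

bottom flange: A = 140 × 20 = 2800.00, centroid at (70.00, 10.00).
web: A = 18 × 160 = 2880.00, centroid at (70.00, 100.00).
top flange: A = 80 × 14 = 1120.00, centroid at (70.00, 187.00).
ΣA = 6800.00 cm²
ΣAx_c = (2800.00)(70.00) + (2880.00)(70.00) + (1120.00)(70.00) = 476000.00 cm³
ΣAy_c = (2800.00)(10.00) + (2880.00)(100.00) + (1120.00)(187.00) = 525440.00 cm³
x_c = 476000.00 / 6800.00 = 70.00 cm
y_c = 525440.00 / 6800.00 = 77.27 cm

x_c = 70.00 cm, y_c = 77.27 cm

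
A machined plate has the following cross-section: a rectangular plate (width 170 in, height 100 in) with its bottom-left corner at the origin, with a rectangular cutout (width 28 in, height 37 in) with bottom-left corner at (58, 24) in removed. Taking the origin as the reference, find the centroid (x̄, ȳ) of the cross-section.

plate: A = 170 × 100 = 17000.00, centroid at (85.00, 50.00).
hole: A = −(28 × 37) = -1036.00, centroid at (72.00, 42.50).
ΣA = 15964.00 in², ΣAx̄ = 1370408.00 in³, ΣAȳ = 805970.00 in³.
x̄ = 1370408.00/15964.00 = 85.84 in; ȳ = 805970.00/15964.00 = 50.49 in.

x̄ = 85.84 in, ȳ = 50.49 in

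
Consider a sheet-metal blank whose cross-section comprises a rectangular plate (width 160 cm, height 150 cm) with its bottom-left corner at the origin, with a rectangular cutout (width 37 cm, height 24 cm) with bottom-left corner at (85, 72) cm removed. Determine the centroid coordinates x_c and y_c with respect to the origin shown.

x_c = 79.10 cm, y_c = 74.65 cm

Part | A | x̄ᵢ | ȳᵢ | A·x̄ᵢ | A·ȳᵢ
plate | 24000.00 | 80.00 | 75.00 | 1920000.00 | 1800000.00
hole | -888.00 | 103.50 | 84.00 | -91908.00 | -74592.00
Σ | 23112.00 |  |  | 1828092.00 | 1725408.00
x_c = 1828092.00 / 23112.00 = 79.10 cm
y_c = 1725408.00 / 23112.00 = 74.65 cm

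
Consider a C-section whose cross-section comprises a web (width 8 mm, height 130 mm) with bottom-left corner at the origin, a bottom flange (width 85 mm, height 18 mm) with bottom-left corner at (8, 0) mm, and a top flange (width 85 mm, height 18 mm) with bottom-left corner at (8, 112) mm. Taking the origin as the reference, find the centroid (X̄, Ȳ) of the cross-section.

X̄ = 38.70 mm, Ȳ = 65.00 mm

web: A = 8 × 130 = 1040.00, centroid at (4.00, 65.00).
bottom flange: A = 85 × 18 = 1530.00, centroid at (50.50, 9.00).
top flange: A = 85 × 18 = 1530.00, centroid at (50.50, 121.00).
ΣA = 4100.00 mm²
ΣAX̄ = (1040.00)(4.00) + (1530.00)(50.50) + (1530.00)(50.50) = 158690.00 mm³
ΣAȲ = (1040.00)(65.00) + (1530.00)(9.00) + (1530.00)(121.00) = 266500.00 mm³
X̄ = 158690.00 / 4100.00 = 38.70 mm
Ȳ = 266500.00 / 4100.00 = 65.00 mm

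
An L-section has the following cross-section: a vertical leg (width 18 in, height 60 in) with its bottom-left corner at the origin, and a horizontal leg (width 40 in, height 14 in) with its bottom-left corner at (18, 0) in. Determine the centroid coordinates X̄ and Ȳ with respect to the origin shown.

X̄ = 18.90 in, Ȳ = 22.15 in

Part | A | x̄ᵢ | ȳᵢ | A·x̄ᵢ | A·ȳᵢ
vertical leg | 1080.00 | 9.00 | 30.00 | 9720.00 | 32400.00
horizontal leg | 560.00 | 38.00 | 7.00 | 21280.00 | 3920.00
Σ | 1640.00 |  |  | 31000.00 | 36320.00
X̄ = 31000.00 / 1640.00 = 18.90 in
Ȳ = 36320.00 / 1640.00 = 22.15 in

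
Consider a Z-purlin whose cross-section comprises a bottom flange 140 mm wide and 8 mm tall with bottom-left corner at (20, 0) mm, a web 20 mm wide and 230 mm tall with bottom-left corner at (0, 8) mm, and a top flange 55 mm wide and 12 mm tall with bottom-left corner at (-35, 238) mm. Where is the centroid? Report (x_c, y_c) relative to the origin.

x_c = 22.23 mm, y_c = 114.63 mm

bottom flange: A = 140 × 8 = 1120.00, centroid at (90.00, 4.00).
web: A = 20 × 230 = 4600.00, centroid at (10.00, 123.00).
top flange: A = 55 × 12 = 660.00, centroid at (-7.50, 244.00).
ΣA = 6380.00 mm²
ΣAx_c = (1120.00)(90.00) + (4600.00)(10.00) + (660.00)(-7.50) = 141850.00 mm³
ΣAy_c = (1120.00)(4.00) + (4600.00)(123.00) + (660.00)(244.00) = 731320.00 mm³
x_c = 141850.00 / 6380.00 = 22.23 mm
y_c = 731320.00 / 6380.00 = 114.63 mm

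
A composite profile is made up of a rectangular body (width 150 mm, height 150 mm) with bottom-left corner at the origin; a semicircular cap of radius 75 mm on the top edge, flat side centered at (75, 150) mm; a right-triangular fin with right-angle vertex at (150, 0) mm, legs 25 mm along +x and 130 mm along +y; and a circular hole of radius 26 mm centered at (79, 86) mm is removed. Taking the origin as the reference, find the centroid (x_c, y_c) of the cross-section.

x_c = 79.12 mm, y_c = 103.18 mm

Part | A | x̄ᵢ | ȳᵢ | A·x̄ᵢ | A·ȳᵢ
rectangular body | 22500.00 | 75.00 | 75.00 | 1687500.00 | 1687500.00
semicircular top | 8835.73 | 75.00 | 181.83 | 662679.70 | 1606609.40
triangular fin | 1625.00 | 158.33 | 43.33 | 257291.67 | 70416.67
hole | -2123.72 | 79.00 | 86.00 | -167773.61 | -182639.63
Σ | 30837.01 |  |  | 2439697.75 | 3181886.44
x_c = 2439697.75 / 30837.01 = 79.12 mm
y_c = 3181886.44 / 30837.01 = 103.18 mm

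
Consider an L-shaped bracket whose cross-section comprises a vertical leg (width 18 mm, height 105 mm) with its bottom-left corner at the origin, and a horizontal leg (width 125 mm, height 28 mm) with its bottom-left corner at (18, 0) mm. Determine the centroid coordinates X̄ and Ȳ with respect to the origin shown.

X̄ = 55.43 mm, Ȳ = 27.50 mm

Part | A | x̄ᵢ | ȳᵢ | A·x̄ᵢ | A·ȳᵢ
vertical leg | 1890.00 | 9.00 | 52.50 | 17010.00 | 99225.00
horizontal leg | 3500.00 | 80.50 | 14.00 | 281750.00 | 49000.00
Σ | 5390.00 |  |  | 298760.00 | 148225.00
X̄ = 298760.00 / 5390.00 = 55.43 mm
Ȳ = 148225.00 / 5390.00 = 27.50 mm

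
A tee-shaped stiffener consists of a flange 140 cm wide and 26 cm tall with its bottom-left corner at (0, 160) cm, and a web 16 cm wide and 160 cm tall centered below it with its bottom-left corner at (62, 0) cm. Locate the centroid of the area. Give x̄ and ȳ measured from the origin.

web: A = 16 × 160 = 2560.00, centroid at (70.00, 80.00).
flange: A = 140 × 26 = 3640.00, centroid at (70.00, 173.00).
ΣA = 6200.00 cm²
ΣAx̄ = (2560.00)(70.00) + (3640.00)(70.00) = 434000.00 cm³
ΣAȳ = (2560.00)(80.00) + (3640.00)(173.00) = 834520.00 cm³
x̄ = 434000.00 / 6200.00 = 70.00 cm
ȳ = 834520.00 / 6200.00 = 134.60 cm

x̄ = 70.00 cm, ȳ = 134.60 cm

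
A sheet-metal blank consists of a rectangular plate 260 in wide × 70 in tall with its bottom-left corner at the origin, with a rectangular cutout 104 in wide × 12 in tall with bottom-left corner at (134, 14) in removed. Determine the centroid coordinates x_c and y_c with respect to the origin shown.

x_c = 125.88 in, y_c = 36.10 in

plate: A = 260 × 70 = 18200.00, centroid at (130.00, 35.00).
hole: A = −(104 × 12) = -1248.00, centroid at (186.00, 20.00).
ΣA = 16952.00 in²
ΣAx_c = (18200.00)(130.00) + (-1248.00)(186.00) = 2133872.00 in³
ΣAy_c = (18200.00)(35.00) + (-1248.00)(20.00) = 612040.00 in³
x_c = 2133872.00 / 16952.00 = 125.88 in
y_c = 612040.00 / 16952.00 = 36.10 in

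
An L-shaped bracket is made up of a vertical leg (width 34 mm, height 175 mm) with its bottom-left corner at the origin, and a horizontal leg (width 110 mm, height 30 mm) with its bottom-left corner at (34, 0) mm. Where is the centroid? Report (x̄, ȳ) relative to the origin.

x̄ = 42.69 mm, ȳ = 61.64 mm

Part | A | x̄ᵢ | ȳᵢ | A·x̄ᵢ | A·ȳᵢ
vertical leg | 5950.00 | 17.00 | 87.50 | 101150.00 | 520625.00
horizontal leg | 3300.00 | 89.00 | 15.00 | 293700.00 | 49500.00
Σ | 9250.00 |  |  | 394850.00 | 570125.00
x̄ = 394850.00 / 9250.00 = 42.69 mm
ȳ = 570125.00 / 9250.00 = 61.64 mm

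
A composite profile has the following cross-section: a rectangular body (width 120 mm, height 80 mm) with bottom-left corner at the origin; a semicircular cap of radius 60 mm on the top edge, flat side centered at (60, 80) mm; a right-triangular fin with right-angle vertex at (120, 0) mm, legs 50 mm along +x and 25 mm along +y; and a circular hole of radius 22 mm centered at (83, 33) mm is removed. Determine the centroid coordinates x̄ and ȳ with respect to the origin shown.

rectangular body: A = 120 × 80 = 9600.00, centroid at (60.00, 40.00).
semicircular top: A = ½π·60² = 5654.87, centroid at (60.00, 105.46).
triangular fin: A = ½·50·25 = 625.00, centroid at (136.67, 8.33).
hole: A = −π·22² = -1520.53, centroid at (83.00, 33.00).
ΣA = 14359.34 mm²
ΣAx̄ = (9600.00)(60.00) + (5654.87)(60.00) + (625.00)(136.67) + (-1520.53)(83.00) = 874504.61 mm³
ΣAȳ = (9600.00)(40.00) + (5654.87)(105.46) + (625.00)(8.33) + (-1520.53)(33.00) = 935420.16 mm³
x̄ = 874504.61 / 14359.34 = 60.90 mm
ȳ = 935420.16 / 14359.34 = 65.14 mm

x̄ = 60.90 mm, ȳ = 65.14 mm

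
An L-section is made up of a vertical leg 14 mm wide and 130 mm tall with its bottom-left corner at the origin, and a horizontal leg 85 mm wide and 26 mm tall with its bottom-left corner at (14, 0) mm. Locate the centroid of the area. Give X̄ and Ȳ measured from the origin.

X̄ = 34.15 mm, Ȳ = 36.48 mm

vertical leg: A = 14 × 130 = 1820.00, centroid at (7.00, 65.00).
horizontal leg: A = 85 × 26 = 2210.00, centroid at (56.50, 13.00).
ΣA = 4030.00 mm², ΣAX̄ = 137605.00 mm³, ΣAȲ = 147030.00 mm³.
X̄ = 137605.00/4030.00 = 34.15 mm; Ȳ = 147030.00/4030.00 = 36.48 mm.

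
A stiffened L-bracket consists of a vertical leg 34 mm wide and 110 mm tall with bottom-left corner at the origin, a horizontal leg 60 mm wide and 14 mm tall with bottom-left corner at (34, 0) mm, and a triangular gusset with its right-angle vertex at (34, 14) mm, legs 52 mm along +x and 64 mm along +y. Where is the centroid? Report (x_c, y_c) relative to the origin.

x_c = 32.47 mm, y_c = 43.30 mm

Part | A | x̄ᵢ | ȳᵢ | A·x̄ᵢ | A·ȳᵢ
vertical leg | 3740.00 | 17.00 | 55.00 | 63580.00 | 205700.00
horizontal leg | 840.00 | 64.00 | 7.00 | 53760.00 | 5880.00
gusset | 1664.00 | 51.33 | 35.33 | 85418.67 | 58794.67
Σ | 6244.00 |  |  | 202758.67 | 270374.67
x_c = 202758.67 / 6244.00 = 32.47 mm
y_c = 270374.67 / 6244.00 = 43.30 mm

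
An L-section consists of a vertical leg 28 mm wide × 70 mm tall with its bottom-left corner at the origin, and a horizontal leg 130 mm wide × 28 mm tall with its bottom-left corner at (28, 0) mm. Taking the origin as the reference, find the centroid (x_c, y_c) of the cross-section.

Part | A | x̄ᵢ | ȳᵢ | A·x̄ᵢ | A·ȳᵢ
vertical leg | 1960.00 | 14.00 | 35.00 | 27440.00 | 68600.00
horizontal leg | 3640.00 | 93.00 | 14.00 | 338520.00 | 50960.00
Σ | 5600.00 |  |  | 365960.00 | 119560.00
x_c = 365960.00 / 5600.00 = 65.35 mm
y_c = 119560.00 / 5600.00 = 21.35 mm

x_c = 65.35 mm, y_c = 21.35 mm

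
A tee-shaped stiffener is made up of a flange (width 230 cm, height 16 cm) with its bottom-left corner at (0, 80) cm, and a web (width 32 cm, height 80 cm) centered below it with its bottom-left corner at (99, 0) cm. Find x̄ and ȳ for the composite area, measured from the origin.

Part | A | x̄ᵢ | ȳᵢ | A·x̄ᵢ | A·ȳᵢ
web | 2560.00 | 115.00 | 40.00 | 294400.00 | 102400.00
flange | 3680.00 | 115.00 | 88.00 | 423200.00 | 323840.00
Σ | 6240.00 |  |  | 717600.00 | 426240.00
x̄ = 717600.00 / 6240.00 = 115.00 cm
ȳ = 426240.00 / 6240.00 = 68.31 cm

x̄ = 115.00 cm, ȳ = 68.31 cm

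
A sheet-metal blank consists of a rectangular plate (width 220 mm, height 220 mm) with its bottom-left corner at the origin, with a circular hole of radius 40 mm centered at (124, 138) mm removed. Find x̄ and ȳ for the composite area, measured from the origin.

plate: A = 220 × 220 = 48400.00, centroid at (110.00, 110.00).
hole: A = −π·40² = -5026.55, centroid at (124.00, 138.00).
ΣA = 43373.45 mm², ΣAx̄ = 4700708.02 mm³, ΣAȳ = 4630336.34 mm³.
x̄ = 4700708.02/43373.45 = 108.38 mm; ȳ = 4630336.34/43373.45 = 106.76 mm.

x̄ = 108.38 mm, ȳ = 106.76 mm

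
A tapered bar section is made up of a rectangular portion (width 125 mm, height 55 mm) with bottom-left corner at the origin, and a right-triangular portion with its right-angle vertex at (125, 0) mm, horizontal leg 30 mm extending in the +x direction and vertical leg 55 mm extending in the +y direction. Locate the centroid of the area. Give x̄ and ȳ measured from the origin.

x̄ = 70.27 mm, ȳ = 26.52 mm

rectangular portion: A = 125 × 55 = 6875.00, centroid at (62.50, 27.50).
triangular portion: A = ½·30·55 = 825.00, centroid at (135.00, 18.33).
ΣA = 7700.00 mm²
ΣAx̄ = (6875.00)(62.50) + (825.00)(135.00) = 541062.50 mm³
ΣAȳ = (6875.00)(27.50) + (825.00)(18.33) = 204187.50 mm³
x̄ = 541062.50 / 7700.00 = 70.27 mm
ȳ = 204187.50 / 7700.00 = 26.52 mm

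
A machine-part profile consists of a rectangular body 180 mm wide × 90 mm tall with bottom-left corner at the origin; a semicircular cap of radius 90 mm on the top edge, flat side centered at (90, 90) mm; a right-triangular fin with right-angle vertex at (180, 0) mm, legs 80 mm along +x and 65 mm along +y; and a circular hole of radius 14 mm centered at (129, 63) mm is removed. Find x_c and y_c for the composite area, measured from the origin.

x_c = 99.04 mm, y_c = 76.93 mm

Part | A | x̄ᵢ | ȳᵢ | A·x̄ᵢ | A·ȳᵢ
rectangular body | 16200.00 | 90.00 | 45.00 | 1458000.00 | 729000.00
semicircular top | 12723.45 | 90.00 | 128.20 | 1145110.52 | 1631110.52
triangular fin | 2600.00 | 206.67 | 21.67 | 537333.33 | 56333.33
hole | -615.75 | 129.00 | 63.00 | -79432.03 | -38792.39
Σ | 30907.70 |  |  | 3061011.83 | 2377651.47
x_c = 3061011.83 / 30907.70 = 99.04 mm
y_c = 2377651.47 / 30907.70 = 76.93 mm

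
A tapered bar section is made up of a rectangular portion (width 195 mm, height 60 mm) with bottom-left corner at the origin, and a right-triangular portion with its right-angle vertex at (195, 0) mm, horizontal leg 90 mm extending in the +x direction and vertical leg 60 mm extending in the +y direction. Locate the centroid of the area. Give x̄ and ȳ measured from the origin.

x̄ = 121.41 mm, ȳ = 28.12 mm

Part | A | x̄ᵢ | ȳᵢ | A·x̄ᵢ | A·ȳᵢ
rectangular portion | 11700.00 | 97.50 | 30.00 | 1140750.00 | 351000.00
triangular portion | 2700.00 | 225.00 | 20.00 | 607500.00 | 54000.00
Σ | 14400.00 |  |  | 1748250.00 | 405000.00
x̄ = 1748250.00 / 14400.00 = 121.41 mm
ȳ = 405000.00 / 14400.00 = 28.12 mm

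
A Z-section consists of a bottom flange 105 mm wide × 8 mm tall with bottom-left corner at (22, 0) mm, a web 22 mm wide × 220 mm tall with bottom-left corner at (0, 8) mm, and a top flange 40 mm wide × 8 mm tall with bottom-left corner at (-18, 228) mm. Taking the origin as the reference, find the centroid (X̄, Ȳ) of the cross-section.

Part | A | x̄ᵢ | ȳᵢ | A·x̄ᵢ | A·ȳᵢ
bottom flange | 840.00 | 74.50 | 4.00 | 62580.00 | 3360.00
web | 4840.00 | 11.00 | 118.00 | 53240.00 | 571120.00
top flange | 320.00 | 2.00 | 232.00 | 640.00 | 74240.00
Σ | 6000.00 |  |  | 116460.00 | 648720.00
X̄ = 116460.00 / 6000.00 = 19.41 mm
Ȳ = 648720.00 / 6000.00 = 108.12 mm

X̄ = 19.41 mm, Ȳ = 108.12 mm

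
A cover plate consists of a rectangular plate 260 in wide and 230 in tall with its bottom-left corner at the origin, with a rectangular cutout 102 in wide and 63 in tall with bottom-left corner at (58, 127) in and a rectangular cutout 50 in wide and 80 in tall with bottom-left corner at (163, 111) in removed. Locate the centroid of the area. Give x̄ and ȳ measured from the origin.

Part | A | x̄ᵢ | ȳᵢ | A·x̄ᵢ | A·ȳᵢ
plate | 59800.00 | 130.00 | 115.00 | 7774000.00 | 6877000.00
hole 1 | -6426.00 | 109.00 | 158.50 | -700434.00 | -1018521.00
hole 2 | -4000.00 | 188.00 | 151.00 | -752000.00 | -604000.00
Σ | 49374.00 |  |  | 6321566.00 | 5254479.00
x̄ = 6321566.00 / 49374.00 = 128.03 in
ȳ = 5254479.00 / 49374.00 = 106.42 in

x̄ = 128.03 in, ȳ = 106.42 in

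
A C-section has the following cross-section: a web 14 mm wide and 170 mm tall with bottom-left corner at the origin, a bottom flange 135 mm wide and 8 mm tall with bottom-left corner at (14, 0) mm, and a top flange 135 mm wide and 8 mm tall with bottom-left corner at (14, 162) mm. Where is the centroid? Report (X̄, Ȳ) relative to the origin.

X̄ = 42.44 mm, Ȳ = 85.00 mm

web: A = 14 × 170 = 2380.00, centroid at (7.00, 85.00).
bottom flange: A = 135 × 8 = 1080.00, centroid at (81.50, 4.00).
top flange: A = 135 × 8 = 1080.00, centroid at (81.50, 166.00).
ΣA = 4540.00 mm², ΣAX̄ = 192700.00 mm³, ΣAȲ = 385900.00 mm³.
X̄ = 192700.00/4540.00 = 42.44 mm; Ȳ = 385900.00/4540.00 = 85.00 mm.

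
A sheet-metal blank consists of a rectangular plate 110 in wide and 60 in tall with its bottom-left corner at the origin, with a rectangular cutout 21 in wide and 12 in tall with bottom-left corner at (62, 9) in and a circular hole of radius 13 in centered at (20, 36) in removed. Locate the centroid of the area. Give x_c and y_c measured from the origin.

x_c = 57.44 in, y_c = 30.10 in

plate: A = 110 × 60 = 6600.00, centroid at (55.00, 30.00).
hole 1: A = −(21 × 12) = -252.00, centroid at (72.50, 15.00).
hole 2: A = −π·13² = -530.93, centroid at (20.00, 36.00).
ΣA = 5817.07 in², ΣAx_c = 334111.42 in³, ΣAy_c = 175106.55 in³.
x_c = 334111.42/5817.07 = 57.44 in; y_c = 175106.55/5817.07 = 30.10 in.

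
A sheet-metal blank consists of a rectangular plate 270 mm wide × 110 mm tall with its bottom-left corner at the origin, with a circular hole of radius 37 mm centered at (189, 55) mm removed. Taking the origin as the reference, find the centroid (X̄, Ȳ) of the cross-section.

plate: A = 270 × 110 = 29700.00, centroid at (135.00, 55.00).
hole: A = −π·37² = -4300.84, centroid at (189.00, 55.00).
ΣA = 25399.16 mm², ΣAX̄ = 3196641.18 mm³, ΣAȲ = 1396953.78 mm³.
X̄ = 3196641.18/25399.16 = 125.86 mm; Ȳ = 1396953.78/25399.16 = 55.00 mm.

X̄ = 125.86 mm, Ȳ = 55.00 mm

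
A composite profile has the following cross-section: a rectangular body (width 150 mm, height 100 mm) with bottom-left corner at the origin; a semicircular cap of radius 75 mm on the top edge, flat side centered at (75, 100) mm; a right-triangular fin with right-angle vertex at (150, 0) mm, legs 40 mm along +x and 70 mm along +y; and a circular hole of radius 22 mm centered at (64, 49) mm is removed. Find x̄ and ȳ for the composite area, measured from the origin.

x̄ = 80.92 mm, ȳ = 78.98 mm

rectangular body: A = 150 × 100 = 15000.00, centroid at (75.00, 50.00).
semicircular top: A = ½π·75² = 8835.73, centroid at (75.00, 131.83).
triangular fin: A = ½·40·70 = 1400.00, centroid at (163.33, 23.33).
hole: A = −π·22² = -1520.53, centroid at (64.00, 49.00).
ΣA = 23715.20 mm²
ΣAx̄ = (15000.00)(75.00) + (8835.73)(75.00) + (1400.00)(163.33) + (-1520.53)(64.00) = 1919032.39 mm³
ΣAȳ = (15000.00)(50.00) + (8835.73)(131.83) + (1400.00)(23.33) + (-1520.53)(49.00) = 1872983.59 mm³
x̄ = 1919032.39 / 23715.20 = 80.92 mm
ȳ = 1872983.59 / 23715.20 = 78.98 mm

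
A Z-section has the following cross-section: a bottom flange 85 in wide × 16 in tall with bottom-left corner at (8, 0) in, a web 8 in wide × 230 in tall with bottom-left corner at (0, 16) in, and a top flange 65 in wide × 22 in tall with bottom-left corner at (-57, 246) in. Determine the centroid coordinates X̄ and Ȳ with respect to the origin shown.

bottom flange: A = 85 × 16 = 1360.00, centroid at (50.50, 8.00).
web: A = 8 × 230 = 1840.00, centroid at (4.00, 131.00).
top flange: A = 65 × 22 = 1430.00, centroid at (-24.50, 257.00).
ΣA = 4630.00 in²
ΣAX̄ = (1360.00)(50.50) + (1840.00)(4.00) + (1430.00)(-24.50) = 41005.00 in³
ΣAȲ = (1360.00)(8.00) + (1840.00)(131.00) + (1430.00)(257.00) = 619430.00 in³
X̄ = 41005.00 / 4630.00 = 8.86 in
Ȳ = 619430.00 / 4630.00 = 133.79 in

X̄ = 8.86 in, Ȳ = 133.79 in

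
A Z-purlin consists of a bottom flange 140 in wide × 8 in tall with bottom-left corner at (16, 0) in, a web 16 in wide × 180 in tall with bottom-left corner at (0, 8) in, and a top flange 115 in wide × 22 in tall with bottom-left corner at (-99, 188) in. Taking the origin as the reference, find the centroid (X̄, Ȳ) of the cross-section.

Part | A | x̄ᵢ | ȳᵢ | A·x̄ᵢ | A·ȳᵢ
bottom flange | 1120.00 | 86.00 | 4.00 | 96320.00 | 4480.00
web | 2880.00 | 8.00 | 98.00 | 23040.00 | 282240.00
top flange | 2530.00 | -41.50 | 199.00 | -104995.00 | 503470.00
Σ | 6530.00 |  |  | 14365.00 | 790190.00
X̄ = 14365.00 / 6530.00 = 2.20 in
Ȳ = 790190.00 / 6530.00 = 121.01 in

X̄ = 2.20 in, Ȳ = 121.01 in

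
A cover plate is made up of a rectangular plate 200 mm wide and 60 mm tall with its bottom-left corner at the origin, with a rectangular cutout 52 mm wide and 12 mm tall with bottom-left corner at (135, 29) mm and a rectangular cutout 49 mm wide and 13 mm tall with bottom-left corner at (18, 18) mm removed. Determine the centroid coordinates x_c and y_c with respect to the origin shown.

plate: A = 200 × 60 = 12000.00, centroid at (100.00, 30.00).
hole 1: A = −(52 × 12) = -624.00, centroid at (161.00, 35.00).
hole 2: A = −(49 × 13) = -637.00, centroid at (42.50, 24.50).
ΣA = 10739.00 mm², ΣAx_c = 1072463.50 mm³, ΣAy_c = 322553.50 mm³.
x_c = 1072463.50/10739.00 = 99.87 mm; y_c = 322553.50/10739.00 = 30.04 mm.

x_c = 99.87 mm, y_c = 30.04 mm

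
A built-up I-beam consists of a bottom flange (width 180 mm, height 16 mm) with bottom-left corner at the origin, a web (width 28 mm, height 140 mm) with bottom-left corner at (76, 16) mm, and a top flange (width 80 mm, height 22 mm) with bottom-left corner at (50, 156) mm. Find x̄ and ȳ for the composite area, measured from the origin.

x̄ = 90.00 mm, ȳ = 76.41 mm

bottom flange: A = 180 × 16 = 2880.00, centroid at (90.00, 8.00).
web: A = 28 × 140 = 3920.00, centroid at (90.00, 86.00).
top flange: A = 80 × 22 = 1760.00, centroid at (90.00, 167.00).
ΣA = 8560.00 mm², ΣAx̄ = 770400.00 mm³, ΣAȳ = 654080.00 mm³.
x̄ = 770400.00/8560.00 = 90.00 mm; ȳ = 654080.00/8560.00 = 76.41 mm.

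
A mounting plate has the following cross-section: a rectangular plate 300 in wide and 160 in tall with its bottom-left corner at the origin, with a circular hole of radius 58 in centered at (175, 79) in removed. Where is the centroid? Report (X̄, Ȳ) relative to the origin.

Part | A | x̄ᵢ | ȳᵢ | A·x̄ᵢ | A·ȳᵢ
plate | 48000.00 | 150.00 | 80.00 | 7200000.00 | 3840000.00
hole | -10568.32 | 175.00 | 79.00 | -1849455.60 | -834897.10
Σ | 37431.68 |  |  | 5350544.40 | 3005102.90
X̄ = 5350544.40 / 37431.68 = 142.94 in
Ȳ = 3005102.90 / 37431.68 = 80.28 in

X̄ = 142.94 in, Ȳ = 80.28 in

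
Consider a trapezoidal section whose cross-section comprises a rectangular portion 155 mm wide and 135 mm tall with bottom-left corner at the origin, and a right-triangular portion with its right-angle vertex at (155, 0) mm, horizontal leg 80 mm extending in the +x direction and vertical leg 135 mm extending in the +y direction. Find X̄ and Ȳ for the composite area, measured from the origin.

X̄ = 98.87 mm, Ȳ = 62.88 mm

rectangular portion: A = 155 × 135 = 20925.00, centroid at (77.50, 67.50).
triangular portion: A = ½·80·135 = 5400.00, centroid at (181.67, 45.00).
ΣA = 26325.00 mm², ΣAX̄ = 2602687.50 mm³, ΣAȲ = 1655437.50 mm³.
X̄ = 2602687.50/26325.00 = 98.87 mm; Ȳ = 1655437.50/26325.00 = 62.88 mm.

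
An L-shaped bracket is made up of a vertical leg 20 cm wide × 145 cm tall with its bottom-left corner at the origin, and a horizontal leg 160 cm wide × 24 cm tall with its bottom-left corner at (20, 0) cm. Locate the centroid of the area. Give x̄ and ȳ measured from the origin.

vertical leg: A = 20 × 145 = 2900.00, centroid at (10.00, 72.50).
horizontal leg: A = 160 × 24 = 3840.00, centroid at (100.00, 12.00).
ΣA = 6740.00 cm²
ΣAx̄ = (2900.00)(10.00) + (3840.00)(100.00) = 413000.00 cm³
ΣAȳ = (2900.00)(72.50) + (3840.00)(12.00) = 256330.00 cm³
x̄ = 413000.00 / 6740.00 = 61.28 cm
ȳ = 256330.00 / 6740.00 = 38.03 cm

x̄ = 61.28 cm, ȳ = 38.03 cm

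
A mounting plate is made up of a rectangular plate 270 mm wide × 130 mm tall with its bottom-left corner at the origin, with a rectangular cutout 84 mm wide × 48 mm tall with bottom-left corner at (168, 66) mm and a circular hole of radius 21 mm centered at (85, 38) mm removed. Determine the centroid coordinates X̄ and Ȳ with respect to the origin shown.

X̄ = 127.15 mm, Ȳ = 62.86 mm

plate: A = 270 × 130 = 35100.00, centroid at (135.00, 65.00).
hole 1: A = −(84 × 48) = -4032.00, centroid at (210.00, 90.00).
hole 2: A = −π·21² = -1385.44, centroid at (85.00, 38.00).
ΣA = 29682.56 mm²
ΣAX̄ = (35100.00)(135.00) + (-4032.00)(210.00) + (-1385.44)(85.00) = 3774017.40 mm³
ΣAȲ = (35100.00)(65.00) + (-4032.00)(90.00) + (-1385.44)(38.00) = 1865973.19 mm³
X̄ = 3774017.40 / 29682.56 = 127.15 mm
Ȳ = 1865973.19 / 29682.56 = 62.86 mm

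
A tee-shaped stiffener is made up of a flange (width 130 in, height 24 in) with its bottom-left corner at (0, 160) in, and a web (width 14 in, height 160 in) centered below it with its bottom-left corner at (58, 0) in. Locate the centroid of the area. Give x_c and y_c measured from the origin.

web: A = 14 × 160 = 2240.00, centroid at (65.00, 80.00).
flange: A = 130 × 24 = 3120.00, centroid at (65.00, 172.00).
ΣA = 5360.00 in², ΣAx_c = 348400.00 in³, ΣAy_c = 715840.00 in³.
x_c = 348400.00/5360.00 = 65.00 in; y_c = 715840.00/5360.00 = 133.55 in.

x_c = 65.00 in, y_c = 133.55 in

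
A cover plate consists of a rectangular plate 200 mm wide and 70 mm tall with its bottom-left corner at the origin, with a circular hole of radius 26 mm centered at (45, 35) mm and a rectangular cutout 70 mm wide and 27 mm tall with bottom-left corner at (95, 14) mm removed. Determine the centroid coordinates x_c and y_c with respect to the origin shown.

x_c = 106.02 mm, y_c = 36.42 mm

Part | A | x̄ᵢ | ȳᵢ | A·x̄ᵢ | A·ȳᵢ
plate | 14000.00 | 100.00 | 35.00 | 1400000.00 | 490000.00
hole 1 | -2123.72 | 45.00 | 35.00 | -95567.25 | -74330.08
hole 2 | -1890.00 | 130.00 | 27.50 | -245700.00 | -51975.00
Σ | 9986.28 |  |  | 1058732.75 | 363694.92
x_c = 1058732.75 / 9986.28 = 106.02 mm
y_c = 363694.92 / 9986.28 = 36.42 mm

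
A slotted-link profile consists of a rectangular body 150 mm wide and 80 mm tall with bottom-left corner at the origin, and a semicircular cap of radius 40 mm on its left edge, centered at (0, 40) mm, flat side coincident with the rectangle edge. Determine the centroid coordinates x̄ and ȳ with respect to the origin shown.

x̄ = 59.07 mm, ȳ = 40.00 mm

Part | A | x̄ᵢ | ȳᵢ | A·x̄ᵢ | A·ȳᵢ
rectangular body | 12000.00 | 75.00 | 40.00 | 900000.00 | 480000.00
semicircular end | 2513.27 | -16.98 | 40.00 | -42666.67 | 100530.96
Σ | 14513.27 |  |  | 857333.33 | 580530.96
x̄ = 857333.33 / 14513.27 = 59.07 mm
ȳ = 580530.96 / 14513.27 = 40.00 mm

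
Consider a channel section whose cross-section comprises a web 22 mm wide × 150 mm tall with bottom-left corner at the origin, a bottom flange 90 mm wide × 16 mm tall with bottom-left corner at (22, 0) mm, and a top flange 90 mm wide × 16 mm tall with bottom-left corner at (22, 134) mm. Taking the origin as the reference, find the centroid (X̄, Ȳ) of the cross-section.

X̄ = 37.10 mm, Ȳ = 75.00 mm

Part | A | x̄ᵢ | ȳᵢ | A·x̄ᵢ | A·ȳᵢ
web | 3300.00 | 11.00 | 75.00 | 36300.00 | 247500.00
bottom flange | 1440.00 | 67.00 | 8.00 | 96480.00 | 11520.00
top flange | 1440.00 | 67.00 | 142.00 | 96480.00 | 204480.00
Σ | 6180.00 |  |  | 229260.00 | 463500.00
X̄ = 229260.00 / 6180.00 = 37.10 mm
Ȳ = 463500.00 / 6180.00 = 75.00 mm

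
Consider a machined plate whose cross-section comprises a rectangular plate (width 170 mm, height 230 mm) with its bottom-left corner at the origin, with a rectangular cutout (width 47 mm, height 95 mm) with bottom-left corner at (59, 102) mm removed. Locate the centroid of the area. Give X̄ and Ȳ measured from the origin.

X̄ = 85.32 mm, Ȳ = 110.55 mm

plate: A = 170 × 230 = 39100.00, centroid at (85.00, 115.00).
hole: A = −(47 × 95) = -4465.00, centroid at (82.50, 149.50).
ΣA = 34635.00 mm², ΣAX̄ = 2955137.50 mm³, ΣAȲ = 3828982.50 mm³.
X̄ = 2955137.50/34635.00 = 85.32 mm; Ȳ = 3828982.50/34635.00 = 110.55 mm.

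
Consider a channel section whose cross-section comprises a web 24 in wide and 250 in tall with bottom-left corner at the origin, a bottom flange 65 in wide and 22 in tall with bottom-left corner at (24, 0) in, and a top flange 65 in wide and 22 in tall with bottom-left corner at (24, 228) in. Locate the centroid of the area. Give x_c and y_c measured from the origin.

web: A = 24 × 250 = 6000.00, centroid at (12.00, 125.00).
bottom flange: A = 65 × 22 = 1430.00, centroid at (56.50, 11.00).
top flange: A = 65 × 22 = 1430.00, centroid at (56.50, 239.00).
ΣA = 8860.00 in², ΣAx_c = 233590.00 in³, ΣAy_c = 1107500.00 in³.
x_c = 233590.00/8860.00 = 26.36 in; y_c = 1107500.00/8860.00 = 125.00 in.

x_c = 26.36 in, y_c = 125.00 in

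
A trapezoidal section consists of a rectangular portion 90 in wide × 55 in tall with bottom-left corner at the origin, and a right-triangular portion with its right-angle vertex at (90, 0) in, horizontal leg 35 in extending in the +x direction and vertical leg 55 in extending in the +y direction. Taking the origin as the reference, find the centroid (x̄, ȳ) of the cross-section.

Part | A | x̄ᵢ | ȳᵢ | A·x̄ᵢ | A·ȳᵢ
rectangular portion | 4950.00 | 45.00 | 27.50 | 222750.00 | 136125.00
triangular portion | 962.50 | 101.67 | 18.33 | 97854.17 | 17645.83
Σ | 5912.50 |  |  | 320604.17 | 153770.83
x̄ = 320604.17 / 5912.50 = 54.22 in
ȳ = 153770.83 / 5912.50 = 26.01 in

x̄ = 54.22 in, ȳ = 26.01 in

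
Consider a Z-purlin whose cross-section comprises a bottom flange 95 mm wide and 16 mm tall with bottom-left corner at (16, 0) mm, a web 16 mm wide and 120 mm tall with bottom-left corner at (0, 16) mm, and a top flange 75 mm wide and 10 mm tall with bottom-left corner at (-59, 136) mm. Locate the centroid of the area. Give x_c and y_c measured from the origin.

x_c = 22.85 mm, y_c = 62.97 mm

bottom flange: A = 95 × 16 = 1520.00, centroid at (63.50, 8.00).
web: A = 16 × 120 = 1920.00, centroid at (8.00, 76.00).
top flange: A = 75 × 10 = 750.00, centroid at (-21.50, 141.00).
ΣA = 4190.00 mm²
ΣAx_c = (1520.00)(63.50) + (1920.00)(8.00) + (750.00)(-21.50) = 95755.00 mm³
ΣAy_c = (1520.00)(8.00) + (1920.00)(76.00) + (750.00)(141.00) = 263830.00 mm³
x_c = 95755.00 / 4190.00 = 22.85 mm
y_c = 263830.00 / 4190.00 = 62.97 mm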